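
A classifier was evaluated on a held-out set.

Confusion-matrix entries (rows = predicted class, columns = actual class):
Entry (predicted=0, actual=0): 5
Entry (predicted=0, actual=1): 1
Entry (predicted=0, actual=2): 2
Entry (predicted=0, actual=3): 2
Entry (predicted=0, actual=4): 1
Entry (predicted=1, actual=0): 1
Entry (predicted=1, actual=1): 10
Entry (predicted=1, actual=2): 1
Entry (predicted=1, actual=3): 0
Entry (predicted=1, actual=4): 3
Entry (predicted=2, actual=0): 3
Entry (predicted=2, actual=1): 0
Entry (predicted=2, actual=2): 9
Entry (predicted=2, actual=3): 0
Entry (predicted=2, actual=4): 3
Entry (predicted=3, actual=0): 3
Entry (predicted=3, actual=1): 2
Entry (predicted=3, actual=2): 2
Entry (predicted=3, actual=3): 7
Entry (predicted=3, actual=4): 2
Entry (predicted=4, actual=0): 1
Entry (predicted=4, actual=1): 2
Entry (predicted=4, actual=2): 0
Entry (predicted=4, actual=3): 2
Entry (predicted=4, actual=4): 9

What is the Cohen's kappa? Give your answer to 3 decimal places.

0.455

Observed agreement pₒ = trace/N = 40/71 = 0.5634
Expected agreement pₑ = Σ (rowᵢ·colᵢ)/N² = (13·11 + 15·15 + 14·15 + 11·16 + 18·14)/71² = 0.1996
κ = (pₒ − pₑ)/(1 − pₑ) = (0.5634 − 0.1996)/(1 − 0.1996) = 0.455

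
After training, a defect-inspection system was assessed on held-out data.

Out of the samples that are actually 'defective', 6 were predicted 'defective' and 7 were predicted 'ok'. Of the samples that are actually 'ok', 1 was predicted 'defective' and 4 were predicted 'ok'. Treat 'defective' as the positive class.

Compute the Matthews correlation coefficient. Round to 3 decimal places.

0.240

MCC = (TP·TN − FP·FN) / √((TP+FP)(TP+FN)(TN+FP)(TN+FN))
Numerator = 6·4 − 1·7 = 17
Denominator = √(7·13·5·11) = √5005 = 70.7460
MCC = 17 / 70.7460 = 0.240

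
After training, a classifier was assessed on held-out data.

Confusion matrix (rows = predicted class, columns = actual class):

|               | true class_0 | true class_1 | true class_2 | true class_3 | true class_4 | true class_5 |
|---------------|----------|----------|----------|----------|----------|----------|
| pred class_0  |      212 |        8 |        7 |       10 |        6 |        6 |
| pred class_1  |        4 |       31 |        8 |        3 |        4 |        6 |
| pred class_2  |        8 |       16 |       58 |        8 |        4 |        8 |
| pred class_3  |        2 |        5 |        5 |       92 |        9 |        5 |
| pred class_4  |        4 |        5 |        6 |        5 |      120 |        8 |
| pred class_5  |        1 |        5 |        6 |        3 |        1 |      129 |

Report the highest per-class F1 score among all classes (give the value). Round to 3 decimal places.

0.883

Per-class F1 score (2·TP/(2·TP+FP+FN)):
  class_0: TP=212, FP=8+7+10+6+6=37, FN=4+8+2+4+1=19 → 424/480 = 0.8833
  class_1: TP=31, FP=4+8+3+4+6=25, FN=8+16+5+5+5=39 → 62/126 = 0.4921
  class_2: TP=58, FP=8+16+8+4+8=44, FN=7+8+5+6+6=32 → 116/192 = 0.6042
  class_3: TP=92, FP=2+5+5+9+5=26, FN=10+3+8+5+3=29 → 184/239 = 0.7699
  class_4: TP=120, FP=4+5+6+5+8=28, FN=6+4+4+9+1=24 → 240/292 = 0.8219
  class_5: TP=129, FP=1+5+6+3+1=16, FN=6+6+8+5+8=33 → 258/307 = 0.8404
Highest is class 'class_0' with F1 score = 0.883.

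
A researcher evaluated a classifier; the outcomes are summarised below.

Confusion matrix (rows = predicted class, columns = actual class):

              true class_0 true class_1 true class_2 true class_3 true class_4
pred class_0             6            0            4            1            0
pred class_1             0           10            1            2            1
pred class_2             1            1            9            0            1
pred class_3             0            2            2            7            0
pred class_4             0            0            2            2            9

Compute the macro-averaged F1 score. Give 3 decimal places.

0.673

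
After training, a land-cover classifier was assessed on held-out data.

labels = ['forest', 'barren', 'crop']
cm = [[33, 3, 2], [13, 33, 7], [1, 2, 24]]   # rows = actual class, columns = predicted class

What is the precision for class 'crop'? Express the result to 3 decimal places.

precision = TP/(TP+FP).
crop: TP=24, FP=2+7=9 → 24/33 = 0.7273

0.727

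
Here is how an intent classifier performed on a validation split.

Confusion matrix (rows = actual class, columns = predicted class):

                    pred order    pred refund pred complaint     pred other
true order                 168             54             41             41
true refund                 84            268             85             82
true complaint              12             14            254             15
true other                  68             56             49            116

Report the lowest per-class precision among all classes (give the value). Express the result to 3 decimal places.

Per-class precision (TP/(TP+FP)):
  order: TP=168, FP=84+12+68=164 → 168/332 = 0.5060
  refund: TP=268, FP=54+14+56=124 → 268/392 = 0.6837
  complaint: TP=254, FP=41+85+49=175 → 254/429 = 0.5921
  other: TP=116, FP=41+82+15=138 → 116/254 = 0.4567
Lowest is class 'other' with precision = 0.457.

0.457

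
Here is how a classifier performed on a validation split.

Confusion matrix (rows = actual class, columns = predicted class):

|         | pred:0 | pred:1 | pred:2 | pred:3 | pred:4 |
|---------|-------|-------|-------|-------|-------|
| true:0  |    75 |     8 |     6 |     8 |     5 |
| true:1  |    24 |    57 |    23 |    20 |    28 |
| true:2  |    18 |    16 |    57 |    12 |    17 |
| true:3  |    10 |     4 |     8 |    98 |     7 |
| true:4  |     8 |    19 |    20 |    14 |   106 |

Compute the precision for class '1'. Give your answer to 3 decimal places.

precision = TP/(TP+FP).
1: TP=57, FP=8+16+4+19=47 → 57/104 = 0.5481

0.548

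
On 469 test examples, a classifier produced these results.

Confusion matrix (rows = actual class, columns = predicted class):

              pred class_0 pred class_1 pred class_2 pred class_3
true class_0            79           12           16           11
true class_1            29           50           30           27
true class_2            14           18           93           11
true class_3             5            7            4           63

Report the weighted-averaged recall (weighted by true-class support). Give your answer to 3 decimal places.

Per-class recall (TP/(TP+FN)):
  class_0: TP=79, FN=12+16+11=39 → 79/118 = 0.6695
  class_1: TP=50, FN=29+30+27=86 → 50/136 = 0.3676
  class_2: TP=93, FN=14+18+11=43 → 93/136 = 0.6838
  class_3: TP=63, FN=5+7+4=16 → 63/79 = 0.7975
Weighted-recall = Σ (supportᵢ/N)·recallᵢ with N=469: (118/469)·0.6695 + (136/469)·0.3676 + (136/469)·0.6838 + (79/469)·0.7975 = 0.608

0.608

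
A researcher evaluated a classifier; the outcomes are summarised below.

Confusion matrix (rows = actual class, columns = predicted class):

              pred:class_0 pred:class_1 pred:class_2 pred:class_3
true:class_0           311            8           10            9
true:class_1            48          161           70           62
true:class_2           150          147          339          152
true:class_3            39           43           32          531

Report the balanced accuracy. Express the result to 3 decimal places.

0.661

Balanced accuracy = mean of per-class recall.
  class_0: recall = 311/338 = 0.9201
  class_1: recall = 161/341 = 0.4721
  class_2: recall = 339/788 = 0.4302
  class_3: recall = 531/645 = 0.8233
Mean = (0.9201 + 0.4721 + 0.4302 + 0.8233) / 4 = 0.661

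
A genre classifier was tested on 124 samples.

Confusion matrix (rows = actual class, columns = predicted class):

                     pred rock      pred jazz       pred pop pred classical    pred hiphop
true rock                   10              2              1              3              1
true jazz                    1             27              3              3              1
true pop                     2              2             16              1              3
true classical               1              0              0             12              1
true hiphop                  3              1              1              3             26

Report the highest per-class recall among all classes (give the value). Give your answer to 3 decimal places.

0.857

Per-class recall (TP/(TP+FN)):
  rock: TP=10, FN=2+1+3+1=7 → 10/17 = 0.5882
  jazz: TP=27, FN=1+3+3+1=8 → 27/35 = 0.7714
  pop: TP=16, FN=2+2+1+3=8 → 16/24 = 0.6667
  classical: TP=12, FN=1+0+0+1=2 → 12/14 = 0.8571
  hiphop: TP=26, FN=3+1+1+3=8 → 26/34 = 0.7647
Highest is class 'classical' with recall = 0.857.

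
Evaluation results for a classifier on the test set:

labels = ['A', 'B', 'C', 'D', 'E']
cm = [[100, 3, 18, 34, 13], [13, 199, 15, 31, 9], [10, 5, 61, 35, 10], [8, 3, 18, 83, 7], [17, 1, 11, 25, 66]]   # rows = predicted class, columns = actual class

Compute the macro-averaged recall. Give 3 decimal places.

Per-class recall (TP/(TP+FN)):
  A: TP=100, FN=13+10+8+17=48 → 100/148 = 0.6757
  B: TP=199, FN=3+5+3+1=12 → 199/211 = 0.9431
  C: TP=61, FN=18+15+18+11=62 → 61/123 = 0.4959
  D: TP=83, FN=34+31+35+25=125 → 83/208 = 0.3990
  E: TP=66, FN=13+9+10+7=39 → 66/105 = 0.6286
Macro-recall = mean = (0.6757 + 0.9431 + 0.4959 + 0.3990 + 0.6286) / 5 = 0.628

0.628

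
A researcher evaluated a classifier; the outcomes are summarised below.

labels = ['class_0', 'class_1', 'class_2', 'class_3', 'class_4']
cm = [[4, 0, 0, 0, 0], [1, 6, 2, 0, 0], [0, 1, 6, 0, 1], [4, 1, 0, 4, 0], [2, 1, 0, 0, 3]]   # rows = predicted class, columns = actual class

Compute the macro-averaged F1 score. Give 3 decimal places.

Per-class F1 score (2·TP/(2·TP+FP+FN)):
  class_0: TP=4, FP=0+0+0+0=0, FN=1+0+4+2=7 → 8/15 = 0.5333
  class_1: TP=6, FP=1+2+0+0=3, FN=0+1+1+1=3 → 12/18 = 0.6667
  class_2: TP=6, FP=0+1+0+1=2, FN=0+2+0+0=2 → 12/16 = 0.7500
  class_3: TP=4, FP=4+1+0+0=5, FN=0+0+0+0=0 → 8/13 = 0.6154
  class_4: TP=3, FP=2+1+0+0=3, FN=0+0+1+0=1 → 6/10 = 0.6000
Macro-F1 score = mean = (0.5333 + 0.6667 + 0.7500 + 0.6154 + 0.6000) / 5 = 0.633

0.633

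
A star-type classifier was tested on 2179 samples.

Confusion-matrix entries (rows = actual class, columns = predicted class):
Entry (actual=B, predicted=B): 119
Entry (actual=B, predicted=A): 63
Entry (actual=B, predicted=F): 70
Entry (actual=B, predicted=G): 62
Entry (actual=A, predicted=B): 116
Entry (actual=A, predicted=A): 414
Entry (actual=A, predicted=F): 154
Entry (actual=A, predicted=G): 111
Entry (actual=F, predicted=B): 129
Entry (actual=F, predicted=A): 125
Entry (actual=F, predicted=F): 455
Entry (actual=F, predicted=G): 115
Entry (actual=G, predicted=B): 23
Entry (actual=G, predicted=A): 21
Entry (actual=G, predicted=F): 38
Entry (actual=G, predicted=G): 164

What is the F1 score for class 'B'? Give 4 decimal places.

0.3395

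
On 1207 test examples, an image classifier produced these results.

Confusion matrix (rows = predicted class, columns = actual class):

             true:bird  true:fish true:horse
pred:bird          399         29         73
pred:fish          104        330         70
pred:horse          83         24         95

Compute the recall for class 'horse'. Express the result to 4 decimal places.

recall = TP/(TP+FN).
horse: TP=95, FN=73+70=143 → 95/238 = 0.39916

0.3992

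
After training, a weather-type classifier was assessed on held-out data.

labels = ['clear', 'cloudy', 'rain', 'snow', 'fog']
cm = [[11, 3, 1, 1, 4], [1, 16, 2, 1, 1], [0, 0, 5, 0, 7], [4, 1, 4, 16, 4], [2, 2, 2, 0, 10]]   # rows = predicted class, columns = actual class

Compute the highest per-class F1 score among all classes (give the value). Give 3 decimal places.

Per-class F1 score (2·TP/(2·TP+FP+FN)):
  clear: TP=11, FP=3+1+1+4=9, FN=1+0+4+2=7 → 22/38 = 0.5789
  cloudy: TP=16, FP=1+2+1+1=5, FN=3+0+1+2=6 → 32/43 = 0.7442
  rain: TP=5, FP=0+0+0+7=7, FN=1+2+4+2=9 → 10/26 = 0.3846
  snow: TP=16, FP=4+1+4+4=13, FN=1+1+0+0=2 → 32/47 = 0.6809
  fog: TP=10, FP=2+2+2+0=6, FN=4+1+7+4=16 → 20/42 = 0.4762
Highest is class 'cloudy' with F1 score = 0.744.

0.744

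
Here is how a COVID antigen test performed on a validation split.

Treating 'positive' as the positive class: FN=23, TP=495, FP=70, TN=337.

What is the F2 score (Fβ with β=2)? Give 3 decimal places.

0.939

Fβ = (1+β²)·TP / ((1+β²)·TP + β²·FN + FP), with β²=4
= 5·495 / (5·495 + 4·23 + 70) = 0.939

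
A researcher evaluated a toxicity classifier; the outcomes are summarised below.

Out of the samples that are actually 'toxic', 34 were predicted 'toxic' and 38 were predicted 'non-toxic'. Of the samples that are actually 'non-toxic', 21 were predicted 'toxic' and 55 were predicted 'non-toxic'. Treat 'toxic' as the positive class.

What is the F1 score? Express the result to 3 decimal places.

Precision = TP/(TP+FP) = 34/55 = 0.6182
Recall = TP/(TP+FN) = 34/72 = 0.4722
F1 = 2·TP/(2·TP+FP+FN) = 68/127 = 0.535

0.535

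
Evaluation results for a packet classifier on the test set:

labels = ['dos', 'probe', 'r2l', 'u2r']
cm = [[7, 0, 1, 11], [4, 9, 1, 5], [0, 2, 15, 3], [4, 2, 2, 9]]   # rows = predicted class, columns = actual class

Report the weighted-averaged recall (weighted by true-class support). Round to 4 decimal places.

0.5333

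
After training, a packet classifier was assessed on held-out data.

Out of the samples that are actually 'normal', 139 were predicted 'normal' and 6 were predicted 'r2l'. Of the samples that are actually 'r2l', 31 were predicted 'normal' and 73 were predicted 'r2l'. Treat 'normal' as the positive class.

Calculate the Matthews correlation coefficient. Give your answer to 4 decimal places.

0.6999

MCC = (TP·TN − FP·FN) / √((TP+FP)(TP+FN)(TN+FP)(TN+FN))
Numerator = 139·73 − 31·6 = 9961
Denominator = √(170·145·104·79) = √202524400 = 14231.1068
MCC = 9961 / 14231.1068 = 0.6999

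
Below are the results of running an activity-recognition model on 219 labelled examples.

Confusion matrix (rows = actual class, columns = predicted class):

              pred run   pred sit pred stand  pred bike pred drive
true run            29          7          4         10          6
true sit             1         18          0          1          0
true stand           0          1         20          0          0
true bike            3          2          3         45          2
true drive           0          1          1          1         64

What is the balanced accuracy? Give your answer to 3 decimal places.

Balanced accuracy = mean of per-class recall.
  run: recall = 29/56 = 0.5179
  sit: recall = 18/20 = 0.9000
  stand: recall = 20/21 = 0.9524
  bike: recall = 45/55 = 0.8182
  drive: recall = 64/67 = 0.9552
Mean = (0.5179 + 0.9000 + 0.9524 + 0.8182 + 0.9552) / 5 = 0.829

0.829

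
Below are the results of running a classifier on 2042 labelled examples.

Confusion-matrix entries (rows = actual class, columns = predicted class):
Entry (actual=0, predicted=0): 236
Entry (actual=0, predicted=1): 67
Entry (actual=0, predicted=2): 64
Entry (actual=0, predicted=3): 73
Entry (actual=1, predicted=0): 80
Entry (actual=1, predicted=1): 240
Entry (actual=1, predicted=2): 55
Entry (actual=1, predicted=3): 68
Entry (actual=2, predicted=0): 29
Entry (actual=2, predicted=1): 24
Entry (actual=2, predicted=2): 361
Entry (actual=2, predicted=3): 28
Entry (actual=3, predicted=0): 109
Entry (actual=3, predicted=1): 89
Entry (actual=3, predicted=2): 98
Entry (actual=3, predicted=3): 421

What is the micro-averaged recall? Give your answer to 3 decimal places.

Micro-averaging pools counts across classes: ΣTP=1258, ΣFP=784, ΣFN=784.
Micro-recall = TP/(TP+FN) on pooled counts = 0.616 (equals overall accuracy in single-label multiclass).

0.616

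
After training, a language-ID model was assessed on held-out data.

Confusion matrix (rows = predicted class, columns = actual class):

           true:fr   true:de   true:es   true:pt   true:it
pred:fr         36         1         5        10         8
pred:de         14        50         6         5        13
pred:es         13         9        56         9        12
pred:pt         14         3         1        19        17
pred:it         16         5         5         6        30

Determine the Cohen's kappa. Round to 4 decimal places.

0.4075

Observed agreement pₒ = trace/N = 191/363 = 0.52617
Expected agreement pₑ = Σ (rowᵢ·colᵢ)/N² = (93·60 + 68·88 + 73·99 + 49·54 + 80·62)/363² = 0.20033
κ = (pₒ − pₑ)/(1 − pₑ) = (0.52617 − 0.20033)/(1 − 0.20033) = 0.4075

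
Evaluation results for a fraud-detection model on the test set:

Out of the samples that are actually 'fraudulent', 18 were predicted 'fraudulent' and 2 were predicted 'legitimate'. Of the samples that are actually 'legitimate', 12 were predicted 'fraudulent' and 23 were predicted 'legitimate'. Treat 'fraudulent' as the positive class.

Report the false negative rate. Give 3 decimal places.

FNR = FN/(FN+TP) = 2/(2+18) = 0.100

0.100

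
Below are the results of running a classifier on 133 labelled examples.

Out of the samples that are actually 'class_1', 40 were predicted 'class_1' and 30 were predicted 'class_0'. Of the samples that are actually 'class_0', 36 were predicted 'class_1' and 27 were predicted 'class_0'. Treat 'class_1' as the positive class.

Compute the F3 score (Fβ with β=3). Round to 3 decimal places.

0.567

Fβ = (1+β²)·TP / ((1+β²)·TP + β²·FN + FP), with β²=9
= 10·40 / (10·40 + 9·30 + 36) = 0.567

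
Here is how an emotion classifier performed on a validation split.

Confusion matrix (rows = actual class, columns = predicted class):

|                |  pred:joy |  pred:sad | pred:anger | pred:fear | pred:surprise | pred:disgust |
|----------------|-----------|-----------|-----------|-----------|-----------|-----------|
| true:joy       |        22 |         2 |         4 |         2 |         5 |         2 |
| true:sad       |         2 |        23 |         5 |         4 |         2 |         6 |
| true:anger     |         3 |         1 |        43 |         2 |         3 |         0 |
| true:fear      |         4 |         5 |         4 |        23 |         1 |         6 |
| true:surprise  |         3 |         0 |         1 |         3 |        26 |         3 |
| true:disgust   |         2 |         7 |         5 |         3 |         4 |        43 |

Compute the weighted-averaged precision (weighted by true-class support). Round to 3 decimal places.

Per-class precision (TP/(TP+FP)):
  joy: TP=22, FP=2+3+4+3+2=14 → 22/36 = 0.6111
  sad: TP=23, FP=2+1+5+0+7=15 → 23/38 = 0.6053
  anger: TP=43, FP=4+5+4+1+5=19 → 43/62 = 0.6935
  fear: TP=23, FP=2+4+2+3+3=14 → 23/37 = 0.6216
  surprise: TP=26, FP=5+2+3+1+4=15 → 26/41 = 0.6341
  disgust: TP=43, FP=2+6+0+6+3=17 → 43/60 = 0.7167
Weighted-precision = Σ (supportᵢ/N)·precisionᵢ with N=274: (37/274)·0.6111 + (42/274)·0.6053 + (52/274)·0.6935 + (43/274)·0.6216 + (36/274)·0.6341 + (64/274)·0.7167 = 0.655

0.655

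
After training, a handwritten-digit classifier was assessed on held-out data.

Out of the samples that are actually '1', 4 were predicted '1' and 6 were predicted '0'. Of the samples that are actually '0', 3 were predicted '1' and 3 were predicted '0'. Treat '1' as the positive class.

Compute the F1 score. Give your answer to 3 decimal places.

Precision = TP/(TP+FP) = 4/7 = 0.5714
Recall = TP/(TP+FN) = 4/10 = 0.4000
F1 = 2·TP/(2·TP+FP+FN) = 8/17 = 0.471

0.471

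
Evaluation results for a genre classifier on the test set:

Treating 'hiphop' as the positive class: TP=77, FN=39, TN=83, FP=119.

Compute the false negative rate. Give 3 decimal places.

0.336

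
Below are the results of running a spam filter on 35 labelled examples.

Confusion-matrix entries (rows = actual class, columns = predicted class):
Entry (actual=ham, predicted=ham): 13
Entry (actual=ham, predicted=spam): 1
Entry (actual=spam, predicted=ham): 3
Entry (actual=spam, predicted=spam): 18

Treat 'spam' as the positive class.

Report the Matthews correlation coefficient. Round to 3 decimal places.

MCC = (TP·TN − FP·FN) / √((TP+FP)(TP+FN)(TN+FP)(TN+FN))
Numerator = 18·13 − 1·3 = 231
Denominator = √(19·21·14·16) = √89376 = 298.9582
MCC = 231 / 298.9582 = 0.773

0.773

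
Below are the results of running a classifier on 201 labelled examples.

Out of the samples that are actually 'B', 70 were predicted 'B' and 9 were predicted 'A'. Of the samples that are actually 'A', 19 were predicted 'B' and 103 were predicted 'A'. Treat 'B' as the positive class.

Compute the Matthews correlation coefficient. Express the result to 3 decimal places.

0.718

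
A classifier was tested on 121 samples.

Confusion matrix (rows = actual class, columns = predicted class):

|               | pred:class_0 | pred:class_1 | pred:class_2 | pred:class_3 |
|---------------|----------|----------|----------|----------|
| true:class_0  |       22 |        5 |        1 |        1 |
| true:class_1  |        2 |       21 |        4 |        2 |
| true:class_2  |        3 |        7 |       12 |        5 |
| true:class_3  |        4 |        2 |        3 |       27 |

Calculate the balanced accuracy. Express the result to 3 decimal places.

0.669

Balanced accuracy = mean of per-class recall.
  class_0: recall = 22/29 = 0.7586
  class_1: recall = 21/29 = 0.7241
  class_2: recall = 12/27 = 0.4444
  class_3: recall = 27/36 = 0.7500
Mean = (0.7586 + 0.7241 + 0.4444 + 0.7500) / 4 = 0.669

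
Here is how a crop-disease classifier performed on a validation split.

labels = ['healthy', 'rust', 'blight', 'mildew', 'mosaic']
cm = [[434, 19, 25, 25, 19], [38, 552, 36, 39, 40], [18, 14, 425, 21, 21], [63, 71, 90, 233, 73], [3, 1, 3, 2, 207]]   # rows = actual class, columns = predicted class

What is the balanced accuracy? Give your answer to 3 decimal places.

0.773

Balanced accuracy = mean of per-class recall.
  healthy: recall = 434/522 = 0.8314
  rust: recall = 552/705 = 0.7830
  blight: recall = 425/499 = 0.8517
  mildew: recall = 233/530 = 0.4396
  mosaic: recall = 207/216 = 0.9583
Mean = (0.8314 + 0.7830 + 0.8517 + 0.4396 + 0.9583) / 5 = 0.773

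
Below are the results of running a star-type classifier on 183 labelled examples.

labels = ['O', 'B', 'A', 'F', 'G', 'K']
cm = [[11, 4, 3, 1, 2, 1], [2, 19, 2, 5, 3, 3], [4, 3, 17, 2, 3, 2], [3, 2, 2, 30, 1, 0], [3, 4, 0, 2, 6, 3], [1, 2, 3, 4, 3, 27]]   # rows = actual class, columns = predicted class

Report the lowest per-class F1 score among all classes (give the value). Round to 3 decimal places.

Per-class F1 score (2·TP/(2·TP+FP+FN)):
  O: TP=11, FP=2+4+3+3+1=13, FN=4+3+1+2+1=11 → 22/46 = 0.4783
  B: TP=19, FP=4+3+2+4+2=15, FN=2+2+5+3+3=15 → 38/68 = 0.5588
  A: TP=17, FP=3+2+2+0+3=10, FN=4+3+2+3+2=14 → 34/58 = 0.5862
  F: TP=30, FP=1+5+2+2+4=14, FN=3+2+2+1+0=8 → 60/82 = 0.7317
  G: TP=6, FP=2+3+3+1+3=12, FN=3+4+0+2+3=12 → 12/36 = 0.3333
  K: TP=27, FP=1+3+2+0+3=9, FN=1+2+3+4+3=13 → 54/76 = 0.7105
Lowest is class 'G' with F1 score = 0.333.

0.333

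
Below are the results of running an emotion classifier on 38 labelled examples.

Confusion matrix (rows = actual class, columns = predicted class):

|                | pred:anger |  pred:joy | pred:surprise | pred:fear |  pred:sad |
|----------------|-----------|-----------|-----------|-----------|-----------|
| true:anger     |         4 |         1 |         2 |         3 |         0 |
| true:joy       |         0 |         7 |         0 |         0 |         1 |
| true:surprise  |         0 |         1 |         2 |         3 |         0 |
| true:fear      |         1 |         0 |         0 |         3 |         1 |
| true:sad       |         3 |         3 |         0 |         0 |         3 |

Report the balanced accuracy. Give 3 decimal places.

0.508

Balanced accuracy = mean of per-class recall.
  anger: recall = 4/10 = 0.4000
  joy: recall = 7/8 = 0.8750
  surprise: recall = 2/6 = 0.3333
  fear: recall = 3/5 = 0.6000
  sad: recall = 3/9 = 0.3333
Mean = (0.4000 + 0.8750 + 0.3333 + 0.6000 + 0.3333) / 5 = 0.508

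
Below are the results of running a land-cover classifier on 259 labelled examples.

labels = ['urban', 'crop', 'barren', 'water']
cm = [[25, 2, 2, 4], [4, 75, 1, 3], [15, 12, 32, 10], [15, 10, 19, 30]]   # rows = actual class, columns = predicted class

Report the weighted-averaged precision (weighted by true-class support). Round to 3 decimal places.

0.637

Per-class precision (TP/(TP+FP)):
  urban: TP=25, FP=4+15+15=34 → 25/59 = 0.4237
  crop: TP=75, FP=2+12+10=24 → 75/99 = 0.7576
  barren: TP=32, FP=2+1+19=22 → 32/54 = 0.5926
  water: TP=30, FP=4+3+10=17 → 30/47 = 0.6383
Weighted-precision = Σ (supportᵢ/N)·precisionᵢ with N=259: (33/259)·0.4237 + (83/259)·0.7576 + (69/259)·0.5926 + (74/259)·0.6383 = 0.637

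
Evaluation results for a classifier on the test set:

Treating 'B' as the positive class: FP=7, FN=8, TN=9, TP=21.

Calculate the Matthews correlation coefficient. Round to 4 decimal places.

MCC = (TP·TN − FP·FN) / √((TP+FP)(TP+FN)(TN+FP)(TN+FN))
Numerator = 21·9 − 7·8 = 133
Denominator = √(28·29·16·17) = √220864 = 469.9617
MCC = 133 / 469.9617 = 0.2830

0.2830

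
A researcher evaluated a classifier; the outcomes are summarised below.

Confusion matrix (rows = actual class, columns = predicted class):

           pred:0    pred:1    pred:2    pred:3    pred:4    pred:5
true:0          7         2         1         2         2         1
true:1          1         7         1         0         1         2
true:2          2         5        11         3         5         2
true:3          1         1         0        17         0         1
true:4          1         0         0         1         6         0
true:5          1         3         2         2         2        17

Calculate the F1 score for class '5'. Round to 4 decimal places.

0.6800

Take TP from the diagonal, FP from the rest of the '5' prediction marginal, FN from the rest of the '5' actual marginal.
F1 score = 2·TP/(2·TP+FP+FN).
5: TP=17, FP=1+2+2+1+0=6, FN=1+3+2+2+2=10 → 34/50 = 0.68000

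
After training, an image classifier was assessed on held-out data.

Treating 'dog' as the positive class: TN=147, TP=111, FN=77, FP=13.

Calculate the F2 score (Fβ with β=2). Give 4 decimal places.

0.6336

Fβ = (1+β²)·TP / ((1+β²)·TP + β²·FN + FP), with β²=4
= 5·111 / (5·111 + 4·77 + 13) = 0.6336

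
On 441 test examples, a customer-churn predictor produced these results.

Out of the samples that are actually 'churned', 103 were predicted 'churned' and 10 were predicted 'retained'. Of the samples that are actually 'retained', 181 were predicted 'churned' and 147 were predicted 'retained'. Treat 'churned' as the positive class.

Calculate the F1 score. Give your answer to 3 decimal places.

Precision = TP/(TP+FP) = 103/284 = 0.3627
Recall = TP/(TP+FN) = 103/113 = 0.9115
F1 = 2·TP/(2·TP+FP+FN) = 206/397 = 0.519

0.519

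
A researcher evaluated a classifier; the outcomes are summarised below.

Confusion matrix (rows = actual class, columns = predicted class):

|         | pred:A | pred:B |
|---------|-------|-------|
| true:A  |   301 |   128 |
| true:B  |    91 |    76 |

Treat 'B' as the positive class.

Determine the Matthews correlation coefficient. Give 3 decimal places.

0.148

MCC = (TP·TN − FP·FN) / √((TP+FP)(TP+FN)(TN+FP)(TN+FN))
Numerator = 76·301 − 128·91 = 11228
Denominator = √(204·167·429·392) = √5729147424 = 75691.1317
MCC = 11228 / 75691.1317 = 0.148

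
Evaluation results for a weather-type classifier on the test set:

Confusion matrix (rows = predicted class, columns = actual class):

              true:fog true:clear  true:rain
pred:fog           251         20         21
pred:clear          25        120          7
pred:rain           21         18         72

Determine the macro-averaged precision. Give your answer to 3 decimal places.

Per-class precision (TP/(TP+FP)):
  fog: TP=251, FP=20+21=41 → 251/292 = 0.8596
  clear: TP=120, FP=25+7=32 → 120/152 = 0.7895
  rain: TP=72, FP=21+18=39 → 72/111 = 0.6486
Macro-precision = mean = (0.8596 + 0.7895 + 0.6486) / 3 = 0.766

0.766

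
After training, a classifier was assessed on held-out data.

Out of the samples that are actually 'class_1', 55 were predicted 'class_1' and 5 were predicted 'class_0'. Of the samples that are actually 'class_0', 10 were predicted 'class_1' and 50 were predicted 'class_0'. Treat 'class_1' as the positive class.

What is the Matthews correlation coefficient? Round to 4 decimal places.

MCC = (TP·TN − FP·FN) / √((TP+FP)(TP+FN)(TN+FP)(TN+FN))
Numerator = 55·50 − 10·5 = 2700
Denominator = √(65·60·60·55) = √12870000 = 3587.4782
MCC = 2700 / 3587.4782 = 0.7526

0.7526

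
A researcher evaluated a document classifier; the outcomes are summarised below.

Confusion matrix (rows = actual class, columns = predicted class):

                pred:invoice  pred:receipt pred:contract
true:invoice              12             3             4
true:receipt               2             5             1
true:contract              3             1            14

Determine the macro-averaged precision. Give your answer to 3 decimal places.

0.666

Per-class precision (TP/(TP+FP)):
  invoice: TP=12, FP=2+3=5 → 12/17 = 0.7059
  receipt: TP=5, FP=3+1=4 → 5/9 = 0.5556
  contract: TP=14, FP=4+1=5 → 14/19 = 0.7368
Macro-precision = mean = (0.7059 + 0.5556 + 0.7368) / 3 = 0.666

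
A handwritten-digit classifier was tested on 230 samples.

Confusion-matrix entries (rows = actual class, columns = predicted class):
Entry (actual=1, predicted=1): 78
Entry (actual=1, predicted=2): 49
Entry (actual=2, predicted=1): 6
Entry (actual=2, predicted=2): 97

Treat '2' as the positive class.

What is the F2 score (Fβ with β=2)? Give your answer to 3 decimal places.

Fβ = (1+β²)·TP / ((1+β²)·TP + β²·FN + FP), with β²=4
= 5·97 / (5·97 + 4·6 + 49) = 0.869

0.869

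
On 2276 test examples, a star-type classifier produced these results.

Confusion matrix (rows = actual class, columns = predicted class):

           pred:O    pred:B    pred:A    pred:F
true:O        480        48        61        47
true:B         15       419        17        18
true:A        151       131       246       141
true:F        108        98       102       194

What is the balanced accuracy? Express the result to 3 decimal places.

Balanced accuracy = mean of per-class recall.
  O: recall = 480/636 = 0.7547
  B: recall = 419/469 = 0.8934
  A: recall = 246/669 = 0.3677
  F: recall = 194/502 = 0.3865
Mean = (0.7547 + 0.8934 + 0.3677 + 0.3865) / 4 = 0.601

0.601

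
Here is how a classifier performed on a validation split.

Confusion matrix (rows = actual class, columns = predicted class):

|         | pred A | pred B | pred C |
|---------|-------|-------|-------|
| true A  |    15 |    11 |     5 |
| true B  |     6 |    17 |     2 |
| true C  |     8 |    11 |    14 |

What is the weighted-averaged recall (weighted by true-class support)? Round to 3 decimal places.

Per-class recall (TP/(TP+FN)):
  A: TP=15, FN=11+5=16 → 15/31 = 0.4839
  B: TP=17, FN=6+2=8 → 17/25 = 0.6800
  C: TP=14, FN=8+11=19 → 14/33 = 0.4242
Weighted-recall = Σ (supportᵢ/N)·recallᵢ with N=89: (31/89)·0.4839 + (25/89)·0.6800 + (33/89)·0.4242 = 0.517

0.517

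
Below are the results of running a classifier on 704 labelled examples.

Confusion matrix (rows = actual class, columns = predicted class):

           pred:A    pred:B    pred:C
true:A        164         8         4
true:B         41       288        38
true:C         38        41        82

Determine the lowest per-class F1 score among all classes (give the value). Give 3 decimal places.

Per-class F1 score (2·TP/(2·TP+FP+FN)):
  A: TP=164, FP=41+38=79, FN=8+4=12 → 328/419 = 0.7828
  B: TP=288, FP=8+41=49, FN=41+38=79 → 576/704 = 0.8182
  C: TP=82, FP=4+38=42, FN=38+41=79 → 164/285 = 0.5754
Lowest is class 'C' with F1 score = 0.575.

0.575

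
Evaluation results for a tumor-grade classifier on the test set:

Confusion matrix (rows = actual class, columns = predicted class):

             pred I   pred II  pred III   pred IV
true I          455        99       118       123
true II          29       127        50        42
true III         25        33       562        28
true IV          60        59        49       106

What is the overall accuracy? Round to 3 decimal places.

Accuracy = trace / total = (455+127+562+106=1250) / 1965 = 1250/1965 = 0.636

0.636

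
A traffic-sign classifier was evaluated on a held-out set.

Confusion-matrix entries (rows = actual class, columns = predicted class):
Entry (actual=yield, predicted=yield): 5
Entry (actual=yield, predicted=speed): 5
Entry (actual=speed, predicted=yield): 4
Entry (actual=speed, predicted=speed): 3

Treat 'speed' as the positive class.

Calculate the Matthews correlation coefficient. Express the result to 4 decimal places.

-0.0704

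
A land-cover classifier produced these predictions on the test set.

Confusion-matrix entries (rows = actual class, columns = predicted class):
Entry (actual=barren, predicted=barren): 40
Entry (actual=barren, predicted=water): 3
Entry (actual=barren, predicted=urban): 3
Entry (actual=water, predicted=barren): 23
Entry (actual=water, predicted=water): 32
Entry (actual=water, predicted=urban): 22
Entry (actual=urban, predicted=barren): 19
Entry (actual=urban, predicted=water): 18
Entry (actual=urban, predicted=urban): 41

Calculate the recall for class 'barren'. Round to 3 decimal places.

0.870

One-vs-rest for 'barren': TP = diagonal; FP = other classes predicted 'barren'; FN = 'barren' predicted as other.
recall = TP/(TP+FN).
barren: TP=40, FN=3+3=6 → 40/46 = 0.8696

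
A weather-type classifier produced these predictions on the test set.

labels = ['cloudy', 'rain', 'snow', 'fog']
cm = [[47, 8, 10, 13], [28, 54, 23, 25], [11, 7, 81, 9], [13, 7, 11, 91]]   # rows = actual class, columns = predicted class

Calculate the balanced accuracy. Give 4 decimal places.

Balanced accuracy = mean of per-class recall.
  cloudy: recall = 47/78 = 0.60256
  rain: recall = 54/130 = 0.41538
  snow: recall = 81/108 = 0.75000
  fog: recall = 91/122 = 0.74590
Mean = (0.60256 + 0.41538 + 0.75000 + 0.74590) / 4 = 0.6285

0.6285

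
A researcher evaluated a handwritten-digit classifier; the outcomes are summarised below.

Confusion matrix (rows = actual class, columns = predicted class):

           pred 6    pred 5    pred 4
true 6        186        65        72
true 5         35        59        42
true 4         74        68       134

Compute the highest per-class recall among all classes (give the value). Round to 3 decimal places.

0.576

Per-class recall (TP/(TP+FN)):
  6: TP=186, FN=65+72=137 → 186/323 = 0.5759
  5: TP=59, FN=35+42=77 → 59/136 = 0.4338
  4: TP=134, FN=74+68=142 → 134/276 = 0.4855
Highest is class '6' with recall = 0.576.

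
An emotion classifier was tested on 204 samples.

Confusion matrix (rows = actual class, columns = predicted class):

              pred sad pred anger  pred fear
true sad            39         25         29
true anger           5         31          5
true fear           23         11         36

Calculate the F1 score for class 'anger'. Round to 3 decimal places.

0.574

F1 score = 2·TP/(2·TP+FP+FN).
anger: TP=31, FP=25+11=36, FN=5+5=10 → 62/108 = 0.5741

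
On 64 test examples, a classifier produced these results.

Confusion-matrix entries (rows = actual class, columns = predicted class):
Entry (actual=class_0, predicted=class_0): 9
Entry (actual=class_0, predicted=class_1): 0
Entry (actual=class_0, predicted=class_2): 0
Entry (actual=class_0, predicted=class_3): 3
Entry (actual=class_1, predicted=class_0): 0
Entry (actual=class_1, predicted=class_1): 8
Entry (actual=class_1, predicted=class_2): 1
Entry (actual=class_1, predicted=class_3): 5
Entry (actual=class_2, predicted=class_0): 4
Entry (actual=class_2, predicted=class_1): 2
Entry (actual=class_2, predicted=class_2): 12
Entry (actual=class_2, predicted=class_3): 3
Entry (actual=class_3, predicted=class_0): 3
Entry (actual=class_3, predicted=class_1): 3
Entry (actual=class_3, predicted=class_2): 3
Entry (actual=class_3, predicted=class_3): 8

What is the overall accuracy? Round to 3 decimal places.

Accuracy = trace / total = (9+8+12+8=37) / 64 = 37/64 = 0.578

0.578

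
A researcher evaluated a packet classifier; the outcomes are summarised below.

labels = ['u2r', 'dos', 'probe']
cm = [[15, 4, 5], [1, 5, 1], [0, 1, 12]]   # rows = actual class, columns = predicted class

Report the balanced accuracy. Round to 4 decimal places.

0.7541

Balanced accuracy = mean of per-class recall.
  u2r: recall = 15/24 = 0.62500
  dos: recall = 5/7 = 0.71429
  probe: recall = 12/13 = 0.92308
Mean = (0.62500 + 0.71429 + 0.92308) / 3 = 0.7541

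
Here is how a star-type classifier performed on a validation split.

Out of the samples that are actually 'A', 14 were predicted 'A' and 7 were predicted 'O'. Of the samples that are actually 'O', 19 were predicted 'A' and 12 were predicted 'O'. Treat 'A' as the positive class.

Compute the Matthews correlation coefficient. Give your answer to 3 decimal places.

0.055

MCC = (TP·TN − FP·FN) / √((TP+FP)(TP+FN)(TN+FP)(TN+FN))
Numerator = 14·12 − 19·7 = 35
Denominator = √(33·21·31·19) = √408177 = 638.8873
MCC = 35 / 638.8873 = 0.055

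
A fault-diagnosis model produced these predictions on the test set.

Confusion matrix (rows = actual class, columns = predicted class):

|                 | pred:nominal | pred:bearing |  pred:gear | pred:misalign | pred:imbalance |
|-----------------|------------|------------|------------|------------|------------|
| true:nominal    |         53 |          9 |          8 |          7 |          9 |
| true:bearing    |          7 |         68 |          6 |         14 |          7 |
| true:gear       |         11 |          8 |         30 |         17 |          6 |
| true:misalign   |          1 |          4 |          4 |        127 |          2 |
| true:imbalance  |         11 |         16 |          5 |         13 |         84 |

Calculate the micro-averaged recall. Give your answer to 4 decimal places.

Micro-averaging pools counts across classes: ΣTP=362, ΣFP=165, ΣFN=165.
Micro-recall = TP/(TP+FN) on pooled counts = 0.6869 (equals overall accuracy in single-label multiclass).

0.6869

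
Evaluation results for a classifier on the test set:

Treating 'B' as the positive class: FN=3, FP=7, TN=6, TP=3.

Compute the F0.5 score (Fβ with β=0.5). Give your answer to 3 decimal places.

Fβ = (1+β²)·TP / ((1+β²)·TP + β²·FN + FP), with β²=1/4
= 1.25·3 / (1.25·3 + 0.25·3 + 7) = 0.326

0.326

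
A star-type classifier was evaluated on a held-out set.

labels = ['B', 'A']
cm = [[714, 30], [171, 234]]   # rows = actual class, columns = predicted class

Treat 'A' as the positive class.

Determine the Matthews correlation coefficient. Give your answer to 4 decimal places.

0.6104

MCC = (TP·TN − FP·FN) / √((TP+FP)(TP+FN)(TN+FP)(TN+FN))
Numerator = 234·714 − 30·171 = 161946
Denominator = √(264·405·744·885) = √70400404800 = 265330.7461
MCC = 161946 / 265330.7461 = 0.6104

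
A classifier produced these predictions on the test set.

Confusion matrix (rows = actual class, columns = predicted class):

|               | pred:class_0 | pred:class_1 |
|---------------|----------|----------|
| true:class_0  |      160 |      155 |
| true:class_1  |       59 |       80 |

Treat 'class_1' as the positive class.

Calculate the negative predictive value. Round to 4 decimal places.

0.7306

NPV = TN/(TN+FN) = 160/(160+59) = 0.7306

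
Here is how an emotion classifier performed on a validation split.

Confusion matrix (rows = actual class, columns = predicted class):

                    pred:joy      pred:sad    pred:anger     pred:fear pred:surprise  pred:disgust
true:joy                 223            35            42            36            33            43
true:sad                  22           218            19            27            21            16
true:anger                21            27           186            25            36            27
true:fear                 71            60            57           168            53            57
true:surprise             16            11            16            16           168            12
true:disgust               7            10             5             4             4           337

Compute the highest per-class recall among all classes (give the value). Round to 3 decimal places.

Per-class recall (TP/(TP+FN)):
  joy: TP=223, FN=35+42+36+33+43=189 → 223/412 = 0.5413
  sad: TP=218, FN=22+19+27+21+16=105 → 218/323 = 0.6749
  anger: TP=186, FN=21+27+25+36+27=136 → 186/322 = 0.5776
  fear: TP=168, FN=71+60+57+53+57=298 → 168/466 = 0.3605
  surprise: TP=168, FN=16+11+16+16+12=71 → 168/239 = 0.7029
  disgust: TP=337, FN=7+10+5+4+4=30 → 337/367 = 0.9183
Highest is class 'disgust' with recall = 0.918.

0.918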